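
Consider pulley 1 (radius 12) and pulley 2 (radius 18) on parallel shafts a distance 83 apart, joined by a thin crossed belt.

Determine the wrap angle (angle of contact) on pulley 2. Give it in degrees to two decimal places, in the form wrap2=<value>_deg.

wrap2=222.38_deg

crossed belt: β = asin((r1+r2)/C) = asin(30/83) = 21.1890°
wrap1 = wrap2 = π + 2β = 222.3780°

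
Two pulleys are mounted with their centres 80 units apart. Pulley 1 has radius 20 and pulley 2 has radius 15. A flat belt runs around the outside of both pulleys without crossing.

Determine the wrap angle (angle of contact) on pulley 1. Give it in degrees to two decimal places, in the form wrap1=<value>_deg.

open belt: β = asin((r2−r1)/C) = asin(-5/80) = -3.5833°
wrap1 = π − 2β = 187.1666°
wrap2 = π + 2β = 172.8334°

wrap1=187.17_deg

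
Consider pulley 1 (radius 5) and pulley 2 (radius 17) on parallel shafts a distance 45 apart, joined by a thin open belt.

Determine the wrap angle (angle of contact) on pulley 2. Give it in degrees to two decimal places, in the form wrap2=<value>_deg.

open belt: β = asin((r2−r1)/C) = asin(12/45) = 15.4660°
wrap1 = π − 2β = 149.0680°
wrap2 = π + 2β = 210.9320°

wrap2=210.93_deg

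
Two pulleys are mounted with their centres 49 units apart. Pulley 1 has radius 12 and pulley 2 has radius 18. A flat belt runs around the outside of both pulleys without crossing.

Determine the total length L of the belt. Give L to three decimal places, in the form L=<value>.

open belt: β = asin((r2−r1)/C) = asin(6/49) = 7.0335°
wrap1 = π − 2β = 165.9331°
wrap2 = π + 2β = 194.0669°
tangent length = C·cosβ = 48.6313
L = r1·wrap1 + r2·wrap2 + 2·C·cosβ = 12·2.8961 + 18·3.3871 + 2·48.6313 = 192.9834

L=192.983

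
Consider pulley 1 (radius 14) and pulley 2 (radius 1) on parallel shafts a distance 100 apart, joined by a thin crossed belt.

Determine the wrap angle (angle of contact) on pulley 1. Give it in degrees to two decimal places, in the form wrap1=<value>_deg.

crossed belt: β = asin((r1+r2)/C) = asin(15/100) = 8.6269°
wrap1 = wrap2 = π + 2β = 197.2539°

wrap1=197.25_deg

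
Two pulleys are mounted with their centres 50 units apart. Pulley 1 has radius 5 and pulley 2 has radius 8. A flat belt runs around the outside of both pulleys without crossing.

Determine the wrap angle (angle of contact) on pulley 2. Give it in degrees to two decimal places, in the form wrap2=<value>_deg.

wrap2=186.88_deg

open belt: β = asin((r2−r1)/C) = asin(3/50) = 3.4398°
wrap1 = π − 2β = 173.1204°
wrap2 = π + 2β = 186.8796°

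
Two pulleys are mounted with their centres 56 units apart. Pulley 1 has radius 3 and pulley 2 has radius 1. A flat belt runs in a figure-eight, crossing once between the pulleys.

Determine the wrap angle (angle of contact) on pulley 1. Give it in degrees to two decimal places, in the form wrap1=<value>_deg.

wrap1=188.19_deg

crossed belt: β = asin((r1+r2)/C) = asin(4/56) = 4.0960°
wrap1 = wrap2 = π + 2β = 188.1921°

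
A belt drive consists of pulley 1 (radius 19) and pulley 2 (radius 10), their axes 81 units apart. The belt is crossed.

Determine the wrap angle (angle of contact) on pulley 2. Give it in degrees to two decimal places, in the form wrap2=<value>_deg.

crossed belt: β = asin((r1+r2)/C) = asin(29/81) = 20.9789°
wrap1 = wrap2 = π + 2β = 221.9579°

wrap2=221.96_deg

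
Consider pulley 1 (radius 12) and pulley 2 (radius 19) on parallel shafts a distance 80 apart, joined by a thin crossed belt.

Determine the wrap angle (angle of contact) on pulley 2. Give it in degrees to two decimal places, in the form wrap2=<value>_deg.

crossed belt: β = asin((r1+r2)/C) = asin(31/80) = 22.7990°
wrap1 = wrap2 = π + 2β = 225.5981°

wrap2=225.60_deg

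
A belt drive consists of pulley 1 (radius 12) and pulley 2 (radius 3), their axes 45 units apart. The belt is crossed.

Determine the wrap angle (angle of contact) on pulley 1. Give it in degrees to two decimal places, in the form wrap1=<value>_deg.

crossed belt: β = asin((r1+r2)/C) = asin(15/45) = 19.4712°
wrap1 = wrap2 = π + 2β = 218.9424°

wrap1=218.94_deg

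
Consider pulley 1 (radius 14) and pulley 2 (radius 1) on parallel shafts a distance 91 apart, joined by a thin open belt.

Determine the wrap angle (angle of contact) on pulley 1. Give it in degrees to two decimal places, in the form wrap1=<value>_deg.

wrap1=196.43_deg

open belt: β = asin((r2−r1)/C) = asin(-13/91) = -8.2132°
wrap1 = π − 2β = 196.4264°
wrap2 = π + 2β = 163.5736°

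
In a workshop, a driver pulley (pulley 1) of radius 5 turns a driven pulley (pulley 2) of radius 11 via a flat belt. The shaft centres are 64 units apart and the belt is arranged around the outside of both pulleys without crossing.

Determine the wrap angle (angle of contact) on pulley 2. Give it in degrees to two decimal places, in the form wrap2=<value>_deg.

wrap2=190.76_deg

open belt: β = asin((r2−r1)/C) = asin(6/64) = 5.3794°
wrap1 = π − 2β = 169.2412°
wrap2 = π + 2β = 190.7588°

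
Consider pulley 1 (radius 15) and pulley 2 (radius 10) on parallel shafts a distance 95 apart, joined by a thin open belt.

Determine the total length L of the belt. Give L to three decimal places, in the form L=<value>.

L=268.803

open belt: β = asin((r2−r1)/C) = asin(-5/95) = -3.0170°
wrap1 = π − 2β = 186.0339°
wrap2 = π + 2β = 173.9661°
tangent length = C·cosβ = 94.8683
L = r1·wrap1 + r2·wrap2 + 2·C·cosβ = 15·3.2469 + 10·3.0363 + 2·94.8683 = 268.8030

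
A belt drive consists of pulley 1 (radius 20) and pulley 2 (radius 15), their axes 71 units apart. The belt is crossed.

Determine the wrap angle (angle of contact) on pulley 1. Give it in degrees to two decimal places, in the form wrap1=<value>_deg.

wrap1=239.07_deg

crossed belt: β = asin((r1+r2)/C) = asin(35/71) = 29.5352°
wrap1 = wrap2 = π + 2β = 239.0703°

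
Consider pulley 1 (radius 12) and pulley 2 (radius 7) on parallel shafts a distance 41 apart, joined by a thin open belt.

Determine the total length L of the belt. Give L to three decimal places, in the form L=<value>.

open belt: β = asin((r2−r1)/C) = asin(-5/41) = -7.0047°
wrap1 = π − 2β = 194.0095°
wrap2 = π + 2β = 165.9905°
tangent length = C·cosβ = 40.6940
L = r1·wrap1 + r2·wrap2 + 2·C·cosβ = 12·3.3861 + 7·2.8971 + 2·40.6940 = 142.3008

L=142.301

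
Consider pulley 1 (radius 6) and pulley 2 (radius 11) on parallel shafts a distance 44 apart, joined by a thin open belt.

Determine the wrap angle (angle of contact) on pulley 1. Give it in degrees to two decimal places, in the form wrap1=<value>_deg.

open belt: β = asin((r2−r1)/C) = asin(5/44) = 6.5250°
wrap1 = π − 2β = 166.9500°
wrap2 = π + 2β = 193.0500°

wrap1=166.95_deg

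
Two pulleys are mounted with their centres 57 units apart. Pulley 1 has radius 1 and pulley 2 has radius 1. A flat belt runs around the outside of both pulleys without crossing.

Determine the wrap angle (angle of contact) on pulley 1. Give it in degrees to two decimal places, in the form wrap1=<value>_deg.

open belt: β = asin((r2−r1)/C) = asin(0/57) = 0.0000°
wrap1 = π − 2β = 180.0000°
wrap2 = π + 2β = 180.0000°

wrap1=180.00_deg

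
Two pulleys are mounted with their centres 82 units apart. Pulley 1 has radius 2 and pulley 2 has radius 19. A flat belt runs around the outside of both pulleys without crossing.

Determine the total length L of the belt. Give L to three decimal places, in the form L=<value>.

open belt: β = asin((r2−r1)/C) = asin(17/82) = 11.9652°
wrap1 = π − 2β = 156.0697°
wrap2 = π + 2β = 203.9303°
tangent length = C·cosβ = 80.2185
L = r1·wrap1 + r2·wrap2 + 2·C·cosβ = 2·2.7239 + 19·3.5593 + 2·80.2185 = 233.5106

L=233.511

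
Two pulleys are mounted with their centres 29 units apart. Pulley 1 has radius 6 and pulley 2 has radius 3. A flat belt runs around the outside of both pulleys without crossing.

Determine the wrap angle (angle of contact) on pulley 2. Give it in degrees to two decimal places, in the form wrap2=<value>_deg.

wrap2=168.12_deg

open belt: β = asin((r2−r1)/C) = asin(-3/29) = -5.9378°
wrap1 = π − 2β = 191.8755°
wrap2 = π + 2β = 168.1245°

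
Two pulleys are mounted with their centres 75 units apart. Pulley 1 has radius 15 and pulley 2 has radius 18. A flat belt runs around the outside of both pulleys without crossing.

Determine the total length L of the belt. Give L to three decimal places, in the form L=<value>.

L=253.793

open belt: β = asin((r2−r1)/C) = asin(3/75) = 2.2924°
wrap1 = π − 2β = 175.4151°
wrap2 = π + 2β = 184.5849°
tangent length = C·cosβ = 74.9400
L = r1·wrap1 + r2·wrap2 + 2·C·cosβ = 15·3.0616 + 18·3.2216 + 2·74.9400 = 253.7926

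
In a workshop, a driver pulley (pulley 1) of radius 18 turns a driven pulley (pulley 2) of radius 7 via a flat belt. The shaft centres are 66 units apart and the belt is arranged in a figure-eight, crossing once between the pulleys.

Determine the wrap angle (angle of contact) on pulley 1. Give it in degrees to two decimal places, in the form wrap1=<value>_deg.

crossed belt: β = asin((r1+r2)/C) = asin(25/66) = 22.2586°
wrap1 = wrap2 = π + 2β = 224.5172°

wrap1=224.52_deg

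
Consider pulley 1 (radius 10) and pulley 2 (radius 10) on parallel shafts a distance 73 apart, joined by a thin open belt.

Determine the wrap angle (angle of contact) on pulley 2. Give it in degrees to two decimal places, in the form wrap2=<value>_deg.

wrap2=180.00_deg

open belt: β = asin((r2−r1)/C) = asin(0/73) = 0.0000°
wrap1 = π − 2β = 180.0000°
wrap2 = π + 2β = 180.0000°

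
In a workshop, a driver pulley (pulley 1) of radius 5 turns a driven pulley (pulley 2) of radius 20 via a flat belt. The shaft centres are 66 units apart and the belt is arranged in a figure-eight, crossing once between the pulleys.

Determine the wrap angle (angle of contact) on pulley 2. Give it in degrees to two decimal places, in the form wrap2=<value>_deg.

wrap2=224.52_deg

crossed belt: β = asin((r1+r2)/C) = asin(25/66) = 22.2586°
wrap1 = wrap2 = π + 2β = 224.5172°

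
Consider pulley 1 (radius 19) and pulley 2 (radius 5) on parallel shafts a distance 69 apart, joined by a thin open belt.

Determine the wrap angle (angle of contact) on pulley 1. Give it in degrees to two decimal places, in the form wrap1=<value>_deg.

open belt: β = asin((r2−r1)/C) = asin(-14/69) = -11.7065°
wrap1 = π − 2β = 203.4130°
wrap2 = π + 2β = 156.5870°

wrap1=203.41_deg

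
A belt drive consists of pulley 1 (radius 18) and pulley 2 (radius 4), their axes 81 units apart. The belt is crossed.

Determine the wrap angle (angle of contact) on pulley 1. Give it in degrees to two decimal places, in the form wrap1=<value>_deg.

crossed belt: β = asin((r1+r2)/C) = asin(22/81) = 15.7598°
wrap1 = wrap2 = π + 2β = 211.5196°

wrap1=211.52_deg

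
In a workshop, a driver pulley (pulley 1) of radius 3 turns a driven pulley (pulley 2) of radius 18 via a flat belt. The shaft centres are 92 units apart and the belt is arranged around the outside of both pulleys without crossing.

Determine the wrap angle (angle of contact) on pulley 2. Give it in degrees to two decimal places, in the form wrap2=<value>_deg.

wrap2=198.77_deg

open belt: β = asin((r2−r1)/C) = asin(15/92) = 9.3836°
wrap1 = π − 2β = 161.2328°
wrap2 = π + 2β = 198.7672°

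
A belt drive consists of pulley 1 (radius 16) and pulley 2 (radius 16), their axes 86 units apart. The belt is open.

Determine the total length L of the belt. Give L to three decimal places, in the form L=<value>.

open belt: β = asin((r2−r1)/C) = asin(0/86) = 0.0000°
wrap1 = π − 2β = 180.0000°
wrap2 = π + 2β = 180.0000°
tangent length = C·cosβ = 86.0000
L = r1·wrap1 + r2·wrap2 + 2·C·cosβ = 16·3.1416 + 16·3.1416 + 2·86.0000 = 272.5310

L=272.531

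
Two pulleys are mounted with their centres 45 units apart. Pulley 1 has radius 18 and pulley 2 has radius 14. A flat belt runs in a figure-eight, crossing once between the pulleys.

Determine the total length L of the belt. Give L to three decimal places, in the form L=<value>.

L=214.437

crossed belt: β = asin((r1+r2)/C) = asin(32/45) = 45.3254°
wrap1 = wrap2 = π + 2β = 270.6508°
tangent length = C·cosβ = 31.6386
L = (r1+r2)·wrap + 2·C·cosβ = 32·4.7237 + 2·31.6386 = 214.4371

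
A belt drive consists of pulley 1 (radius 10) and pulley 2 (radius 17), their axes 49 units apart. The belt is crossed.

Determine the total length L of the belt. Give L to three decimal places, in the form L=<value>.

crossed belt: β = asin((r1+r2)/C) = asin(27/49) = 33.4370°
wrap1 = wrap2 = π + 2β = 246.8741°
tangent length = C·cosβ = 40.8901
L = (r1+r2)·wrap + 2·C·cosβ = 27·4.3088 + 2·40.8901 = 198.1169

L=198.117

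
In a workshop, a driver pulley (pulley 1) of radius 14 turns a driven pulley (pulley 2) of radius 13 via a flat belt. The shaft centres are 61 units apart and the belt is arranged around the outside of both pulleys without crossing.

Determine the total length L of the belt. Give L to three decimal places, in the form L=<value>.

open belt: β = asin((r2−r1)/C) = asin(-1/61) = -0.9393°
wrap1 = π − 2β = 181.8786°
wrap2 = π + 2β = 178.1214°
tangent length = C·cosβ = 60.9918
L = r1·wrap1 + r2·wrap2 + 2·C·cosβ = 14·3.1744 + 13·3.1088 + 2·60.9918 = 206.8394

L=206.839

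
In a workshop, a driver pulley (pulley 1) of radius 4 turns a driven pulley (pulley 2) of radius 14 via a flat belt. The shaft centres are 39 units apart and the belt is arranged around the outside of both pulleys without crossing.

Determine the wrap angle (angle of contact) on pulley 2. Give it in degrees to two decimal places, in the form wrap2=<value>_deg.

wrap2=209.71_deg

open belt: β = asin((r2−r1)/C) = asin(10/39) = 14.8572°
wrap1 = π − 2β = 150.2857°
wrap2 = π + 2β = 209.7143°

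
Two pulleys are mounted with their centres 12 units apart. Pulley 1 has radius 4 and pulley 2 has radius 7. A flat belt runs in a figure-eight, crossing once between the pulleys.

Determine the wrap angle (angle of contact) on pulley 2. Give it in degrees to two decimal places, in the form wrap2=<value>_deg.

crossed belt: β = asin((r1+r2)/C) = asin(11/12) = 66.4435°
wrap1 = wrap2 = π + 2β = 312.8871°

wrap2=312.89_deg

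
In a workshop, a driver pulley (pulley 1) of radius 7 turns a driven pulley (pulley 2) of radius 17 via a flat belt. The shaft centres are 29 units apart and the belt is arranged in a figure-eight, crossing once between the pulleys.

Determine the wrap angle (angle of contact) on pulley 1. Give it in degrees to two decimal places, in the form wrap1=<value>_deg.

crossed belt: β = asin((r1+r2)/C) = asin(24/29) = 55.8516°
wrap1 = wrap2 = π + 2β = 291.7032°

wrap1=291.70_deg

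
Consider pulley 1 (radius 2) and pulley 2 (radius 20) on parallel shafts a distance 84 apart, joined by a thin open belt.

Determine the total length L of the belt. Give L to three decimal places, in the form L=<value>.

open belt: β = asin((r2−r1)/C) = asin(18/84) = 12.3736°
wrap1 = π − 2β = 155.2527°
wrap2 = π + 2β = 204.7473°
tangent length = C·cosβ = 82.0488
L = r1·wrap1 + r2·wrap2 + 2·C·cosβ = 2·2.7097 + 20·3.5735 + 2·82.0488 = 240.9871

L=240.987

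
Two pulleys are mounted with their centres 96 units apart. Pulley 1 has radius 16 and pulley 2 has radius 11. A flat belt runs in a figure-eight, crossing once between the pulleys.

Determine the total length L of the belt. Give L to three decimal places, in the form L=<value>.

crossed belt: β = asin((r1+r2)/C) = asin(27/96) = 16.3348°
wrap1 = wrap2 = π + 2β = 212.6696°
tangent length = C·cosβ = 92.1249
L = (r1+r2)·wrap + 2·C·cosβ = 27·3.7118 + 2·92.1249 = 284.4680

L=284.468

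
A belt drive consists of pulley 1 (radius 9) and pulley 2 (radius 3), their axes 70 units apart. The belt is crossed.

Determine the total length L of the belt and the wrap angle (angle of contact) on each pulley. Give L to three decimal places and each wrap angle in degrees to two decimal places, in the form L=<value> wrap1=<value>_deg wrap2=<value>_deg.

crossed belt: β = asin((r1+r2)/C) = asin(12/70) = 9.8709°
wrap1 = wrap2 = π + 2β = 199.7418°
tangent length = C·cosβ = 68.9638
L = (r1+r2)·wrap + 2·C·cosβ = 12·3.4862 + 2·68.9638 = 179.7613

L=179.761 wrap1=199.74_deg wrap2=199.74_deg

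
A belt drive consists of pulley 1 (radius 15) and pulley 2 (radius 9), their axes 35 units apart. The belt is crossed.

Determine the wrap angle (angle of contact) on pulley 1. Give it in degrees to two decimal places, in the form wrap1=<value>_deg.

crossed belt: β = asin((r1+r2)/C) = asin(24/35) = 43.2918°
wrap1 = wrap2 = π + 2β = 266.5836°

wrap1=266.58_deg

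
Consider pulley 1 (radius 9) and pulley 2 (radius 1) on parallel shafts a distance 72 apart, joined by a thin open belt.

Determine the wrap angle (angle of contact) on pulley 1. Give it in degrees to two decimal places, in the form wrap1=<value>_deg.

wrap1=192.76_deg

open belt: β = asin((r2−r1)/C) = asin(-8/72) = -6.3794°
wrap1 = π − 2β = 192.7587°
wrap2 = π + 2β = 167.2413°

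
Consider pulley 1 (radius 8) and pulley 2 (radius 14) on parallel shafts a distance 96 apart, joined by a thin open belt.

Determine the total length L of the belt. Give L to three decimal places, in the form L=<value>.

L=261.490

open belt: β = asin((r2−r1)/C) = asin(6/96) = 3.5833°
wrap1 = π − 2β = 172.8334°
wrap2 = π + 2β = 187.1666°
tangent length = C·cosβ = 95.8123
L = r1·wrap1 + r2·wrap2 + 2·C·cosβ = 8·3.0165 + 14·3.2667 + 2·95.8123 = 261.4902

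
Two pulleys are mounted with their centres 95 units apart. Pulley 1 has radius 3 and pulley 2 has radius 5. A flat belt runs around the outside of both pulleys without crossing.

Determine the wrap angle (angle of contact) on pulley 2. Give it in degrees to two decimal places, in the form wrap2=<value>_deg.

wrap2=182.41_deg

open belt: β = asin((r2−r1)/C) = asin(2/95) = 1.2063°
wrap1 = π − 2β = 177.5874°
wrap2 = π + 2β = 182.4126°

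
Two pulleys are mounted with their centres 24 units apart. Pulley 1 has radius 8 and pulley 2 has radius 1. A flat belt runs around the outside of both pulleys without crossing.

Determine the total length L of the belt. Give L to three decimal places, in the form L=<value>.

L=78.331

open belt: β = asin((r2−r1)/C) = asin(-7/24) = -16.9578°
wrap1 = π − 2β = 213.9155°
wrap2 = π + 2β = 146.0845°
tangent length = C·cosβ = 22.9565
L = r1·wrap1 + r2·wrap2 + 2·C·cosβ = 8·3.7335 + 1·2.5497 + 2·22.9565 = 78.3309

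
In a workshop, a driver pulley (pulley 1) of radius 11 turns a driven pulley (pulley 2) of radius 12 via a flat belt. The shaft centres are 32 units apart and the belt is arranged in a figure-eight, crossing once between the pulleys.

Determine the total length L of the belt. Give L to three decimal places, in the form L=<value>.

L=153.646

crossed belt: β = asin((r1+r2)/C) = asin(23/32) = 45.9514°
wrap1 = wrap2 = π + 2β = 271.9027°
tangent length = C·cosβ = 22.2486
L = (r1+r2)·wrap + 2·C·cosβ = 23·4.7456 + 2·22.2486 = 153.6459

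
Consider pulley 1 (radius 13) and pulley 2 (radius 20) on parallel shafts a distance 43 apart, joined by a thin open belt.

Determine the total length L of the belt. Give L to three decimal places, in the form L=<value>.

L=190.815

open belt: β = asin((r2−r1)/C) = asin(7/43) = 9.3689°
wrap1 = π − 2β = 161.2622°
wrap2 = π + 2β = 198.7378°
tangent length = C·cosβ = 42.4264
L = r1·wrap1 + r2·wrap2 + 2·C·cosβ = 13·2.8146 + 20·3.4686 + 2·42.4264 = 190.8146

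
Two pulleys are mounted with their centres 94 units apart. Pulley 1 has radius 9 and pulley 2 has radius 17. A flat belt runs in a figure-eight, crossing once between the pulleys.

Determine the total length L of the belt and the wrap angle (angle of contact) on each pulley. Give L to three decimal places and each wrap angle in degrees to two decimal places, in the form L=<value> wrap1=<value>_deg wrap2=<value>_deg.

crossed belt: β = asin((r1+r2)/C) = asin(26/94) = 16.0571°
wrap1 = wrap2 = π + 2β = 212.1143°
tangent length = C·cosβ = 90.3327
L = (r1+r2)·wrap + 2·C·cosβ = 26·3.7021 + 2·90.3327 = 276.9198

L=276.920 wrap1=212.11_deg wrap2=212.11_deg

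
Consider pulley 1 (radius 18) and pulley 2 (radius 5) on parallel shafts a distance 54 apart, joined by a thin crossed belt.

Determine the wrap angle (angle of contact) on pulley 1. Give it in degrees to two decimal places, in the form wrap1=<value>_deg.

wrap1=230.42_deg

crossed belt: β = asin((r1+r2)/C) = asin(23/54) = 25.2093°
wrap1 = wrap2 = π + 2β = 230.4186°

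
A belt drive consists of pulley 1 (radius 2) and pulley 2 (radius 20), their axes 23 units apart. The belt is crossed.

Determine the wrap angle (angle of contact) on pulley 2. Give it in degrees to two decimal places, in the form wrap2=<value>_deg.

wrap2=326.09_deg

crossed belt: β = asin((r1+r2)/C) = asin(22/23) = 73.0426°
wrap1 = wrap2 = π + 2β = 326.0851°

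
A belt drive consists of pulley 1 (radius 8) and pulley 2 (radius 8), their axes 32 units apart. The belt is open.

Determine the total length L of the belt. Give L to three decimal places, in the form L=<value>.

L=114.265

open belt: β = asin((r2−r1)/C) = asin(0/32) = 0.0000°
wrap1 = π − 2β = 180.0000°
wrap2 = π + 2β = 180.0000°
tangent length = C·cosβ = 32.0000
L = r1·wrap1 + r2·wrap2 + 2·C·cosβ = 8·3.1416 + 8·3.1416 + 2·32.0000 = 114.2655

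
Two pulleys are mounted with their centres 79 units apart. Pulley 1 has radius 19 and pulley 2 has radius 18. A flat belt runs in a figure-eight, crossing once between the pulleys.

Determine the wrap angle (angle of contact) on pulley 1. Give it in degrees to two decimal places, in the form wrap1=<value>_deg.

crossed belt: β = asin((r1+r2)/C) = asin(37/79) = 27.9275°
wrap1 = wrap2 = π + 2β = 235.8551°

wrap1=235.86_deg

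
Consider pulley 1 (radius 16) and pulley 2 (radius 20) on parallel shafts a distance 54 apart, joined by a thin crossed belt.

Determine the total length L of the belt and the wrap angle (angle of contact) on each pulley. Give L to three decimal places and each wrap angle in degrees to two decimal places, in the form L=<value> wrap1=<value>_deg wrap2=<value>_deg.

L=246.136 wrap1=263.62_deg wrap2=263.62_deg

crossed belt: β = asin((r1+r2)/C) = asin(36/54) = 41.8103°
wrap1 = wrap2 = π + 2β = 263.6206°
tangent length = C·cosβ = 40.2492
L = (r1+r2)·wrap + 2·C·cosβ = 36·4.6010 + 2·40.2492 = 246.1362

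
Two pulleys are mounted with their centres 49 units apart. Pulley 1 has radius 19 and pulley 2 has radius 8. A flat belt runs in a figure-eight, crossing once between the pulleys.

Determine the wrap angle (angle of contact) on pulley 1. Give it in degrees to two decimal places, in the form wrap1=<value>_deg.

crossed belt: β = asin((r1+r2)/C) = asin(27/49) = 33.4370°
wrap1 = wrap2 = π + 2β = 246.8741°

wrap1=246.87_deg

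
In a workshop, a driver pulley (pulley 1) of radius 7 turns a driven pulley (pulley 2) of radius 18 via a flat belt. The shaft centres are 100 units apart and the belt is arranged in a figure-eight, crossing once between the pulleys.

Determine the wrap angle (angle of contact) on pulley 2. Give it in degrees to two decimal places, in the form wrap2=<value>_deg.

wrap2=208.96_deg

crossed belt: β = asin((r1+r2)/C) = asin(25/100) = 14.4775°
wrap1 = wrap2 = π + 2β = 208.9550°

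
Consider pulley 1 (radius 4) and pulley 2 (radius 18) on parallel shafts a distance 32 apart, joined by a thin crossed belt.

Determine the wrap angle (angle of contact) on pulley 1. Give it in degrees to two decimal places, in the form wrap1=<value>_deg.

crossed belt: β = asin((r1+r2)/C) = asin(22/32) = 43.4325°
wrap1 = wrap2 = π + 2β = 266.8651°

wrap1=266.87_deg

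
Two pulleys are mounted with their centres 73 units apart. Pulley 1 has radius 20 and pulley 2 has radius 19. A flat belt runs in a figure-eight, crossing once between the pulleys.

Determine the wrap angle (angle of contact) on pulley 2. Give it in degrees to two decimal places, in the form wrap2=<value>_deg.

crossed belt: β = asin((r1+r2)/C) = asin(39/73) = 32.2928°
wrap1 = wrap2 = π + 2β = 244.5857°

wrap2=244.59_deg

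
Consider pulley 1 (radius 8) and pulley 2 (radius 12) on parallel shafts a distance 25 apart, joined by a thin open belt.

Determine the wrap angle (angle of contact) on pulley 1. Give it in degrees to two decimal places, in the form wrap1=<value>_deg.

open belt: β = asin((r2−r1)/C) = asin(4/25) = 9.2069°
wrap1 = π − 2β = 161.5862°
wrap2 = π + 2β = 198.4138°

wrap1=161.59_deg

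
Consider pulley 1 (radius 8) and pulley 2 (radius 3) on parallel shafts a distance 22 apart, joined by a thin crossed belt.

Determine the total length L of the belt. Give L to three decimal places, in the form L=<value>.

crossed belt: β = asin((r1+r2)/C) = asin(11/22) = 30.0000°
wrap1 = wrap2 = π + 2β = 240.0000°
tangent length = C·cosβ = 19.0526
L = (r1+r2)·wrap + 2·C·cosβ = 11·4.1888 + 2·19.0526 = 84.1818

L=84.182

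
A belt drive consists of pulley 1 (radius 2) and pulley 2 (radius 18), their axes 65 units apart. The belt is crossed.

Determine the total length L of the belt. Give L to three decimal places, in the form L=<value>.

L=199.036

crossed belt: β = asin((r1+r2)/C) = asin(20/65) = 17.9202°
wrap1 = wrap2 = π + 2β = 215.8404°
tangent length = C·cosβ = 61.8466
L = (r1+r2)·wrap + 2·C·cosβ = 20·3.7671 + 2·61.8466 = 199.0357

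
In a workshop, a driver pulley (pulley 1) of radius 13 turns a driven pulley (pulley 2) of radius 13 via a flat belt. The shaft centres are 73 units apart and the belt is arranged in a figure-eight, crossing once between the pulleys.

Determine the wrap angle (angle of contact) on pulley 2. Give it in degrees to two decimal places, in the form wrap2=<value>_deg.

wrap2=221.73_deg

crossed belt: β = asin((r1+r2)/C) = asin(26/73) = 20.8648°
wrap1 = wrap2 = π + 2β = 221.7296°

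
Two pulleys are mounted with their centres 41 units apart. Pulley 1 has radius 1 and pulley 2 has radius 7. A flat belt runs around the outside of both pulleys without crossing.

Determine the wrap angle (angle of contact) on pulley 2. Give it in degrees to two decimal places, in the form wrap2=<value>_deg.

open belt: β = asin((r2−r1)/C) = asin(6/41) = 8.4150°
wrap1 = π − 2β = 163.1701°
wrap2 = π + 2β = 196.8299°

wrap2=196.83_deg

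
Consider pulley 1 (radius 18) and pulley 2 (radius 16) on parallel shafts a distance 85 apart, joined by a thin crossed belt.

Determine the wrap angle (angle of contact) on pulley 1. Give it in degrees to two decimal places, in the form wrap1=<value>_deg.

wrap1=227.16_deg

crossed belt: β = asin((r1+r2)/C) = asin(34/85) = 23.5782°
wrap1 = wrap2 = π + 2β = 227.1564°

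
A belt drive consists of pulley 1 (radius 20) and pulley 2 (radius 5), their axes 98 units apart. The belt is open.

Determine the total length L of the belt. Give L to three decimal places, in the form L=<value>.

open belt: β = asin((r2−r1)/C) = asin(-15/98) = -8.8044°
wrap1 = π − 2β = 197.6087°
wrap2 = π + 2β = 162.3913°
tangent length = C·cosβ = 96.8452
L = r1·wrap1 + r2·wrap2 + 2·C·cosβ = 20·3.4489 + 5·2.8343 + 2·96.8452 = 276.8402

L=276.840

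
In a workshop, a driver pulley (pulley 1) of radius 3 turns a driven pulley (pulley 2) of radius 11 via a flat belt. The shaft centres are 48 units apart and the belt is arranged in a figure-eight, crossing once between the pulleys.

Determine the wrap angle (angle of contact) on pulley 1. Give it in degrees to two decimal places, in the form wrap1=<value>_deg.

crossed belt: β = asin((r1+r2)/C) = asin(14/48) = 16.9578°
wrap1 = wrap2 = π + 2β = 213.9155°

wrap1=213.92_deg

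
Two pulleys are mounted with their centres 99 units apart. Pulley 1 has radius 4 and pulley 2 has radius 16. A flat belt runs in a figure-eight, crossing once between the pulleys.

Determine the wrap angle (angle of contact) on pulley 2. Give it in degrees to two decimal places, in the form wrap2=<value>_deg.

wrap2=203.31_deg

crossed belt: β = asin((r1+r2)/C) = asin(20/99) = 11.6551°
wrap1 = wrap2 = π + 2β = 203.3102°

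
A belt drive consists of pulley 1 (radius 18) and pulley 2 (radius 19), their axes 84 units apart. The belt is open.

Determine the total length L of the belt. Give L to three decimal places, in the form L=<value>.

L=284.251

open belt: β = asin((r2−r1)/C) = asin(1/84) = 0.6821°
wrap1 = π − 2β = 178.6358°
wrap2 = π + 2β = 181.3642°
tangent length = C·cosβ = 83.9940
L = r1·wrap1 + r2·wrap2 + 2·C·cosβ = 18·3.1178 + 19·3.1654 + 2·83.9940 = 284.2508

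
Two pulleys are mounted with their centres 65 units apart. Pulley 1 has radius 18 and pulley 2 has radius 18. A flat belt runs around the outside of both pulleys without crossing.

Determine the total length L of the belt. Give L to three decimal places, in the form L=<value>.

open belt: β = asin((r2−r1)/C) = asin(0/65) = 0.0000°
wrap1 = π − 2β = 180.0000°
wrap2 = π + 2β = 180.0000°
tangent length = C·cosβ = 65.0000
L = r1·wrap1 + r2·wrap2 + 2·C·cosβ = 18·3.1416 + 18·3.1416 + 2·65.0000 = 243.0973

L=243.097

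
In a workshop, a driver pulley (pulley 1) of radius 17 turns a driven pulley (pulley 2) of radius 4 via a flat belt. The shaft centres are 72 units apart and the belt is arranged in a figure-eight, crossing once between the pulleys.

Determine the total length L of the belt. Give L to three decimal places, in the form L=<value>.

crossed belt: β = asin((r1+r2)/C) = asin(21/72) = 16.9578°
wrap1 = wrap2 = π + 2β = 213.9155°
tangent length = C·cosβ = 68.8694
L = (r1+r2)·wrap + 2·C·cosβ = 21·3.7335 + 2·68.8694 = 216.1430

L=216.143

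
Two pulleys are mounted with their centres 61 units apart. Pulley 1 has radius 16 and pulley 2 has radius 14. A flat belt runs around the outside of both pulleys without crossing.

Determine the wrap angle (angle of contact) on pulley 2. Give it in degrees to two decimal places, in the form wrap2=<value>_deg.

wrap2=176.24_deg

open belt: β = asin((r2−r1)/C) = asin(-2/61) = -1.8789°
wrap1 = π − 2β = 183.7578°
wrap2 = π + 2β = 176.2422°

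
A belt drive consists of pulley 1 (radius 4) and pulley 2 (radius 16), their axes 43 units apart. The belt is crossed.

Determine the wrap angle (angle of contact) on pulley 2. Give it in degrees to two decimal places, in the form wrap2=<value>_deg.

wrap2=235.44_deg

crossed belt: β = asin((r1+r2)/C) = asin(20/43) = 27.7177°
wrap1 = wrap2 = π + 2β = 235.4355°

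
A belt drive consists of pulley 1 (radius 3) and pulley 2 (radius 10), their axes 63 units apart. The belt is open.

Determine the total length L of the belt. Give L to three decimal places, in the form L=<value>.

L=167.619

open belt: β = asin((r2−r1)/C) = asin(7/63) = 6.3794°
wrap1 = π − 2β = 167.2413°
wrap2 = π + 2β = 192.7587°
tangent length = C·cosβ = 62.6099
L = r1·wrap1 + r2·wrap2 + 2·C·cosβ = 3·2.9189 + 10·3.3643 + 2·62.6099 = 167.6193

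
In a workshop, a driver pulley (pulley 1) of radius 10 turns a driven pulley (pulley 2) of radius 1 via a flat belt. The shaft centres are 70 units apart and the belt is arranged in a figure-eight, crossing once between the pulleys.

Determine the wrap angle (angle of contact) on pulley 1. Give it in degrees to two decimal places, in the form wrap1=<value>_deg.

wrap1=198.08_deg

crossed belt: β = asin((r1+r2)/C) = asin(11/70) = 9.0411°
wrap1 = wrap2 = π + 2β = 198.0822°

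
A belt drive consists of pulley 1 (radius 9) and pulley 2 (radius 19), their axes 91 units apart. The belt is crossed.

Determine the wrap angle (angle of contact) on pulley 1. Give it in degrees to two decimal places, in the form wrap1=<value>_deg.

wrap1=215.84_deg

crossed belt: β = asin((r1+r2)/C) = asin(28/91) = 17.9202°
wrap1 = wrap2 = π + 2β = 215.8404°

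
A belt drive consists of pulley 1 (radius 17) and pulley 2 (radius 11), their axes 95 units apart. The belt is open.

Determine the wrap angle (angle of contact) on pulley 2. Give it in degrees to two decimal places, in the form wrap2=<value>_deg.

open belt: β = asin((r2−r1)/C) = asin(-6/95) = -3.6211°
wrap1 = π − 2β = 187.2422°
wrap2 = π + 2β = 172.7578°

wrap2=172.76_deg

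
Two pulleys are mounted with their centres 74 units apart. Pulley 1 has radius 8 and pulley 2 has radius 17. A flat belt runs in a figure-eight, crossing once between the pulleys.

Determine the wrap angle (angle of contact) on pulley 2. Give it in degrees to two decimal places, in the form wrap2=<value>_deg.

crossed belt: β = asin((r1+r2)/C) = asin(25/74) = 19.7452°
wrap1 = wrap2 = π + 2β = 219.4904°

wrap2=219.49_deg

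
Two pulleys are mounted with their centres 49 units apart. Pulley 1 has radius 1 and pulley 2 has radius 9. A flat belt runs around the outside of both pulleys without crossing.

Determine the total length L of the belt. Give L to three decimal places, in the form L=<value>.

L=130.725

open belt: β = asin((r2−r1)/C) = asin(8/49) = 9.3965°
wrap1 = π − 2β = 161.2070°
wrap2 = π + 2β = 198.7930°
tangent length = C·cosβ = 48.3425
L = r1·wrap1 + r2·wrap2 + 2·C·cosβ = 1·2.8136 + 9·3.4696 + 2·48.3425 = 130.7250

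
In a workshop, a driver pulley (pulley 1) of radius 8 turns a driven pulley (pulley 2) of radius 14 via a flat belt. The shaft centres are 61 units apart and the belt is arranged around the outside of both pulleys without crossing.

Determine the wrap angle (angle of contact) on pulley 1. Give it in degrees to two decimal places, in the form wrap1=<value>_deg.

wrap1=168.71_deg

open belt: β = asin((r2−r1)/C) = asin(6/61) = 5.6448°
wrap1 = π − 2β = 168.7104°
wrap2 = π + 2β = 191.2896°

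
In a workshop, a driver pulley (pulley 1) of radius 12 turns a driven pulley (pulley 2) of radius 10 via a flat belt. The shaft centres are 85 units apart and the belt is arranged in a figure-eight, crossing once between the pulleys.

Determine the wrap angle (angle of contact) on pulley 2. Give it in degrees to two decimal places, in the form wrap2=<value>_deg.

wrap2=210.00_deg

crossed belt: β = asin((r1+r2)/C) = asin(22/85) = 15.0003°
wrap1 = wrap2 = π + 2β = 210.0005°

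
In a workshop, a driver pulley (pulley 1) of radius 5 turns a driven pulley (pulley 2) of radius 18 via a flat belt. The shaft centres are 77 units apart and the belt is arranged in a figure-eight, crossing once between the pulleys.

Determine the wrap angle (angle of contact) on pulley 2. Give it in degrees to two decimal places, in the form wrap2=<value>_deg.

wrap2=214.76_deg

crossed belt: β = asin((r1+r2)/C) = asin(23/77) = 17.3796°
wrap1 = wrap2 = π + 2β = 214.7592°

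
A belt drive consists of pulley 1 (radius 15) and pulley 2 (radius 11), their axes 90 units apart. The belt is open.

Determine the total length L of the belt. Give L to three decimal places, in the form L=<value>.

L=261.859

open belt: β = asin((r2−r1)/C) = asin(-4/90) = -2.5473°
wrap1 = π − 2β = 185.0946°
wrap2 = π + 2β = 174.9054°
tangent length = C·cosβ = 89.9111
L = r1·wrap1 + r2·wrap2 + 2·C·cosβ = 15·3.2305 + 11·3.0527 + 2·89.9111 = 261.8592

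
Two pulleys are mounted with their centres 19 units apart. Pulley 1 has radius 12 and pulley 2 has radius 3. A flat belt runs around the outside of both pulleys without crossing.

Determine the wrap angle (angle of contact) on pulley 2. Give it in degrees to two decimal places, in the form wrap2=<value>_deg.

wrap2=123.45_deg

open belt: β = asin((r2−r1)/C) = asin(-9/19) = -28.2737°
wrap1 = π − 2β = 236.5474°
wrap2 = π + 2β = 123.4526°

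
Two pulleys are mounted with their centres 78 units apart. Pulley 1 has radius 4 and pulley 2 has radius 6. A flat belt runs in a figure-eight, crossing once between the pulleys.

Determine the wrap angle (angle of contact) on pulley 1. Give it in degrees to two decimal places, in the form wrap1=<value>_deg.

wrap1=194.73_deg

crossed belt: β = asin((r1+r2)/C) = asin(10/78) = 7.3659°
wrap1 = wrap2 = π + 2β = 194.7318°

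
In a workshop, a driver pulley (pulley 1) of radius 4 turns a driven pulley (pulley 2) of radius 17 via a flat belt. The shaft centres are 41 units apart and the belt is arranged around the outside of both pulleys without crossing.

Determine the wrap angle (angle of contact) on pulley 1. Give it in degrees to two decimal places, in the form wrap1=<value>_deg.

wrap1=143.03_deg

open belt: β = asin((r2−r1)/C) = asin(13/41) = 18.4860°
wrap1 = π − 2β = 143.0280°
wrap2 = π + 2β = 216.9720°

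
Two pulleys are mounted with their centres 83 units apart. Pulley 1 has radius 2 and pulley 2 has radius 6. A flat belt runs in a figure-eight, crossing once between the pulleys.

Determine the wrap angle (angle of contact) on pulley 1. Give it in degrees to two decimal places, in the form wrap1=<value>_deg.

crossed belt: β = asin((r1+r2)/C) = asin(8/83) = 5.5311°
wrap1 = wrap2 = π + 2β = 191.0621°

wrap1=191.06_deg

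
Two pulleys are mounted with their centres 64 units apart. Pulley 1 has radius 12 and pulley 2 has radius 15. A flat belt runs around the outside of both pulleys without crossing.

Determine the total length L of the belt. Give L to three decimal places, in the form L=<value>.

L=212.964

open belt: β = asin((r2−r1)/C) = asin(3/64) = 2.6867°
wrap1 = π − 2β = 174.6266°
wrap2 = π + 2β = 185.3734°
tangent length = C·cosβ = 63.9296
L = r1·wrap1 + r2·wrap2 + 2·C·cosβ = 12·3.0478 + 15·3.2354 + 2·63.9296 = 212.9637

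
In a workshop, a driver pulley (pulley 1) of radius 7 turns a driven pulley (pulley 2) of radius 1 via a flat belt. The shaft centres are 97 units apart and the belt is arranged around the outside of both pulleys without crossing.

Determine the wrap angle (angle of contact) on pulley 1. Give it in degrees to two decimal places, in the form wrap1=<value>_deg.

wrap1=187.09_deg

open belt: β = asin((r2−r1)/C) = asin(-6/97) = -3.5463°
wrap1 = π − 2β = 187.0927°
wrap2 = π + 2β = 172.9073°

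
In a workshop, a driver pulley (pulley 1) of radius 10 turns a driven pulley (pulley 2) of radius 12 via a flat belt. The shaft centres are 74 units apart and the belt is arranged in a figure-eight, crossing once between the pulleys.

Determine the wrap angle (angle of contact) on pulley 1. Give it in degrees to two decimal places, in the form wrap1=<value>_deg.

crossed belt: β = asin((r1+r2)/C) = asin(22/74) = 17.2953°
wrap1 = wrap2 = π + 2β = 214.5907°

wrap1=214.59_deg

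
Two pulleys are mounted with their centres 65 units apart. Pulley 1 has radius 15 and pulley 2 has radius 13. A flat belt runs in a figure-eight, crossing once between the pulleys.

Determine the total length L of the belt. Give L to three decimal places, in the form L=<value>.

L=230.224

crossed belt: β = asin((r1+r2)/C) = asin(28/65) = 25.5164°
wrap1 = wrap2 = π + 2β = 231.0328°
tangent length = C·cosβ = 58.6600
L = (r1+r2)·wrap + 2·C·cosβ = 28·4.0323 + 2·58.6600 = 230.2240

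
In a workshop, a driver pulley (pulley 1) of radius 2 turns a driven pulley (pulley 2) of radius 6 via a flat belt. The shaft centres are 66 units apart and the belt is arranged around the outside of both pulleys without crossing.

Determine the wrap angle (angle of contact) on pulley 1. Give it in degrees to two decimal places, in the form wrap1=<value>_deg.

open belt: β = asin((r2−r1)/C) = asin(4/66) = 3.4746°
wrap1 = π − 2β = 173.0508°
wrap2 = π + 2β = 186.9492°

wrap1=173.05_deg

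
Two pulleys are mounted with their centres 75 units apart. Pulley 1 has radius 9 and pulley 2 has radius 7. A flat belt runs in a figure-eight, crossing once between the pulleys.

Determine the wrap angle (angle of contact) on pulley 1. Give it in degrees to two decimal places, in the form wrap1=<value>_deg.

crossed belt: β = asin((r1+r2)/C) = asin(16/75) = 12.3178°
wrap1 = wrap2 = π + 2β = 204.6355°

wrap1=204.64_deg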